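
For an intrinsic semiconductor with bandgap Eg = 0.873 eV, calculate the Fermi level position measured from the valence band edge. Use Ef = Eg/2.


Step 1: For an intrinsic semiconductor, the Fermi level sits at midgap.
Step 2: Ef = Eg / 2 = 0.873 / 2 = 0.4365 eV

0.4365


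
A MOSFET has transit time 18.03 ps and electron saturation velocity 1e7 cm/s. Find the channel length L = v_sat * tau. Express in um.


Step 1: tau in seconds = 18.03 ps * 1e-12 = 1.8030e-11 s
Step 2: L = v_sat * tau = 1e7 * 1.8030e-11 = 1.8030e-04 cm
Step 3: L in um = 1.8030e-04 * 1e4 = 1.803 um

1.803


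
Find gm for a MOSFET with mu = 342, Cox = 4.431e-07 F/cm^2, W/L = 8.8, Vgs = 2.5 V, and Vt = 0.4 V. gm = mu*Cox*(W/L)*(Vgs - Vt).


Step 1: Vov = Vgs - Vt = 2.5 - 0.4 = 2.1 V
Step 2: gm = mu * Cox * (W/L) * Vov
Step 3: gm = 342 * 4.431e-07 * 8.8 * 2.1 = 2.80e-03 S

2.80e-03


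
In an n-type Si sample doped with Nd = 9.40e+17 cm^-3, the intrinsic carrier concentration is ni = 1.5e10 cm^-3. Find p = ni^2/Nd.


Step 1: Since Nd >> ni, n ≈ Nd = 9.40e+17 cm^-3
Step 2: p = ni^2 / n = (1.5e10)^2 / 9.40e+17
Step 3: p = 2.25e20 / 9.40e+17 = 2.39e+02 cm^-3

2.39e+02


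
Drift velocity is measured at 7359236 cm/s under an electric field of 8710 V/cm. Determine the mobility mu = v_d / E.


Step 1: mu = v_d / E
Step 2: mu = 7359236 / 8710
Step 3: mu = 844.92 cm^2/(V*s)

844.92


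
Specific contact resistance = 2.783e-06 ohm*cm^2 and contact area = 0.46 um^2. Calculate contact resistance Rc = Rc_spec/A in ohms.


Step 1: Convert area to cm^2: 0.46 um^2 = 4.6000e-09 cm^2
Step 2: Rc = Rc_spec / A = 2.783e-06 / 4.6000e-09
Step 3: Rc = 6.05e+02 ohms

6.05e+02


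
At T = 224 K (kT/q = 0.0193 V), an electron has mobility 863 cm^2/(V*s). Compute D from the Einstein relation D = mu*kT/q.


Step 1: D = mu * (kT/q)
Step 2: D = 863 * 0.0193
Step 3: D = 16.66 cm^2/s

16.66


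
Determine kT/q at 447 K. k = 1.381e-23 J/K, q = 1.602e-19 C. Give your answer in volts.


Step 1: kT = 1.381e-23 * 447 = 6.17307e-21 J
Step 2: Vt = kT/q = 6.17307e-21 / 1.602e-19
Step 3: Vt = 0.03853 V

0.03853


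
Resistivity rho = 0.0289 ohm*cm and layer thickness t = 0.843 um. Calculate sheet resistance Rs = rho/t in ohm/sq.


Step 1: Convert thickness to cm: t = 0.843 um = 8.4300e-05 cm
Step 2: Rs = rho / t = 0.0289 / 8.4300e-05
Step 3: Rs = 342.8 ohm/sq

342.8


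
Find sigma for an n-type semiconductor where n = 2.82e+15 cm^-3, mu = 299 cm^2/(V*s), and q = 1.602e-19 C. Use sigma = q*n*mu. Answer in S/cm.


Step 1: sigma = q * n * mu
Step 2: sigma = 1.602e-19 * 2.82e+15 * 299
Step 3: sigma = 1.351e-01 S/cm

1.351e-01


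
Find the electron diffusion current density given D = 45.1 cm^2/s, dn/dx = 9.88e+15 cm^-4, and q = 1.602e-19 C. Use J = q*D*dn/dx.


Step 1: J = q * D * (dn/dx)
Step 2: J = 1.602e-19 * 45.1 * 9.88e+15
Step 3: J = 7.14e-02 A/cm^2

7.14e-02


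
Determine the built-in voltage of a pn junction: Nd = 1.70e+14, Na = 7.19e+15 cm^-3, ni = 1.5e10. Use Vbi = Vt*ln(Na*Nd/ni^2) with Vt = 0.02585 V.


Step 1: Compute Na*Nd/ni^2 = 7.19e+15 * 1.70e+14 / (1.5e10)^2 = 5.4324e+09
Step 2: ln(5.4324e+09) = 22.4156
Step 3: Vbi = 0.02585 * 22.4156 = 0.579 V

0.579


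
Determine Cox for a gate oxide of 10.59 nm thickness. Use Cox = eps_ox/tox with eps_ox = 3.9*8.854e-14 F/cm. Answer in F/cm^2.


Step 1: eps_ox = 3.9 * 8.854e-14 = 3.45306e-13 F/cm
Step 2: tox in cm = 10.59 nm * 1e-7 = 1.0590e-06 cm
Step 3: Cox = 3.45306e-13 / 1.0590e-06 = 3.26e-07 F/cm^2

3.26e-07


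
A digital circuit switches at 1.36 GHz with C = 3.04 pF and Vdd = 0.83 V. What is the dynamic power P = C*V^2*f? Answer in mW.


Step 1: V^2 = 0.83^2 = 0.6889 V^2
Step 2: P = C*V^2*f = 3.04e-12 F * 0.6889 * 1.36e9 Hz
Step 3: P = 2.84818816e-03 W
Step 4: P = 2.848 mW

2.848


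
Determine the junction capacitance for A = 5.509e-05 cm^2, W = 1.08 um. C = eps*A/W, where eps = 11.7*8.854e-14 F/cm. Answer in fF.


Step 1: eps_Si = 11.7 * 8.854e-14 = 1.035918e-12 F/cm
Step 2: W in cm = 1.08 * 1e-4 = 1.08e-04 cm
Step 3: C = 1.035918e-12 * 5.509e-05 / 1.08e-04 = 5.284141e-13 F
Step 4: C = 528.41 fF

528.41


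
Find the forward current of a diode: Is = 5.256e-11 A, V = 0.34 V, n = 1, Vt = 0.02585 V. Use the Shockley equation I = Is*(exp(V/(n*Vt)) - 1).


Step 1: V/(n*Vt) = 0.34/(1*0.02585) = 13.1528
Step 2: exp(13.1528) = 5.1545e+05
Step 3: I = 5.256e-11 * (5.1545e+05 - 1) = 2.71e-05 A

2.71e-05


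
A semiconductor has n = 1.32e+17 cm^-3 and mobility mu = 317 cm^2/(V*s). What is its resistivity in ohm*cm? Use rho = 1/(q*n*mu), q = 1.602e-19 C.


Step 1: sigma = q * n * mu = 1.602e-19 * 1.32e+17 * 317 = 6.70341e+00 S/cm
Step 2: rho = 1 / sigma = 1 / 6.70341e+00 = 0.1492 ohm*cm

0.1492


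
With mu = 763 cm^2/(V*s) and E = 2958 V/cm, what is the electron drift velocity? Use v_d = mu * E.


Step 1: v_d = mu * E
Step 2: v_d = 763 * 2958 = 2256954
Step 3: v_d = 2.26e+06 cm/s

2.26e+06


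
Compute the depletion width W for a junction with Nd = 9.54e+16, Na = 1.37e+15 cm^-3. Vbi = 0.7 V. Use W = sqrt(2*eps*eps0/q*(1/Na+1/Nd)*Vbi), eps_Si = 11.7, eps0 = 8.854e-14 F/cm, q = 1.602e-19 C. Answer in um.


Step 1: 1/Na + 1/Nd = 1/1.37e+15 + 1/9.54e+16 = 7.40409e-16
Step 2: 2*eps*eps0/q = 2*11.7*8.854e-14/1.602e-19 = 1.293281e+07
Step 3: W^2 = 1.293281e+07 * 7.40409e-16 * 0.7 = 6.70290e-09
Step 4: W = sqrt(6.70290e-09) = 8.187e-05 cm = 0.8187 um

0.8187


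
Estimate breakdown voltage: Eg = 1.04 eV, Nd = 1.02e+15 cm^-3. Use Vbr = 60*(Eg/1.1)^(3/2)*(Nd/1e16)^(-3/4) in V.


Step 1: Eg/1.1 = 1.04/1.1 = 0.945455
Step 2: (Eg/1.1)^1.5 = 0.945455^1.5 = 0.919309
Step 3: (Nd/1e16)^(-0.75) = (0.102)^(-0.75) = 5.540512
Step 4: Vbr = 60 * 0.919309 * 5.540512 = 305.6 V

305.6


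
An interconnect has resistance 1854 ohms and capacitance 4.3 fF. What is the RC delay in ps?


Step 1: tau = R * C
Step 2: tau = 1854 * 4.3 fF = 1854 * 4.3e-15 F
Step 3: tau = 7.9722e-12 s = 7.9722 ps

7.9722


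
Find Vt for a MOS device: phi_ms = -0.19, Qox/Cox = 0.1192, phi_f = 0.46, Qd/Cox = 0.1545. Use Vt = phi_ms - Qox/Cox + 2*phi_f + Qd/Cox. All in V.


Step 1: Vt = phi_ms - Qox/Cox + 2*phi_f + Qd/Cox
Step 2: Vt = -0.19 - 0.1192 + 2*0.46 + 0.1545
Step 3: Vt = -0.19 - 0.1192 + 0.92 + 0.1545
Step 4: Vt = 0.7653 V

0.7653


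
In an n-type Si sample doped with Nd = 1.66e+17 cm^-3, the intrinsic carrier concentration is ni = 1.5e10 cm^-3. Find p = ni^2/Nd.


Step 1: Since Nd >> ni, n ≈ Nd = 1.66e+17 cm^-3
Step 2: p = ni^2 / n = (1.5e10)^2 / 1.66e+17
Step 3: p = 2.25e20 / 1.66e+17 = 1.36e+03 cm^-3

1.36e+03


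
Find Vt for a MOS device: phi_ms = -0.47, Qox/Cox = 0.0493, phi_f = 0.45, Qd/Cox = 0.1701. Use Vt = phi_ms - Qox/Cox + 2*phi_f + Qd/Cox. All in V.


Step 1: Vt = phi_ms - Qox/Cox + 2*phi_f + Qd/Cox
Step 2: Vt = -0.47 - 0.0493 + 2*0.45 + 0.1701
Step 3: Vt = -0.47 - 0.0493 + 0.9 + 0.1701
Step 4: Vt = 0.5508 V

0.5508


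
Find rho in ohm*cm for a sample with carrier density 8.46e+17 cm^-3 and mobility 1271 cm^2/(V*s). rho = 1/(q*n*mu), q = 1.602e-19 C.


Step 1: sigma = q * n * mu = 1.602e-19 * 8.46e+17 * 1271 = 1.72258e+02 S/cm
Step 2: rho = 1 / sigma = 1 / 1.72258e+02 = 0.005805 ohm*cm

0.005805


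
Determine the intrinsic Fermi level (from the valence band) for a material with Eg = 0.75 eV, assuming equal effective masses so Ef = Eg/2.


Step 1: For an intrinsic semiconductor, the Fermi level sits at midgap.
Step 2: Ef = Eg / 2 = 0.75 / 2 = 0.375 eV

0.375


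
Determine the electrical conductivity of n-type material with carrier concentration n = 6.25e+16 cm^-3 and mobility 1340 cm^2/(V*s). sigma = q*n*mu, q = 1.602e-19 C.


Step 1: sigma = q * n * mu
Step 2: sigma = 1.602e-19 * 6.25e+16 * 1340
Step 3: sigma = 1.342e+01 S/cm

1.342e+01


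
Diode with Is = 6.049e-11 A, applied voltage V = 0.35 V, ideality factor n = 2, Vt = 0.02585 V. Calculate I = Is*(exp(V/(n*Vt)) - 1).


Step 1: V/(n*Vt) = 0.35/(2*0.02585) = 6.7698
Step 2: exp(6.7698) = 8.7114e+02
Step 3: I = 6.049e-11 * (8.7114e+02 - 1) = 5.26e-08 A

5.26e-08


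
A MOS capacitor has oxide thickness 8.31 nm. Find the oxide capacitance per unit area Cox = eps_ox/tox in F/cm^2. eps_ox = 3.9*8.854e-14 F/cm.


Step 1: eps_ox = 3.9 * 8.854e-14 = 3.45306e-13 F/cm
Step 2: tox in cm = 8.31 nm * 1e-7 = 8.3100e-07 cm
Step 3: Cox = 3.45306e-13 / 8.3100e-07 = 4.16e-07 F/cm^2

4.16e-07


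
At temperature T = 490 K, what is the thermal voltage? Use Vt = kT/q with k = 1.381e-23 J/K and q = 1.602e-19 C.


Step 1: kT = 1.381e-23 * 490 = 6.7669e-21 J
Step 2: Vt = kT/q = 6.7669e-21 / 1.602e-19
Step 3: Vt = 0.04224 V

0.04224


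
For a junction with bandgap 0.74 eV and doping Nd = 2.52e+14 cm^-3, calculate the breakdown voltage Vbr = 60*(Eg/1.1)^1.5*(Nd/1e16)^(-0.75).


Step 1: Eg/1.1 = 0.74/1.1 = 0.672727
Step 2: (Eg/1.1)^1.5 = 0.672727^1.5 = 0.551770
Step 3: (Nd/1e16)^(-0.75) = (0.0252)^(-0.75) = 15.810645
Step 4: Vbr = 60 * 0.551770 * 15.810645 = 523.4 V

523.4


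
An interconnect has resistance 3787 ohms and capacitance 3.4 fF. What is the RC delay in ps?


Step 1: tau = R * C
Step 2: tau = 3787 * 3.4 fF = 3787 * 3.4e-15 F
Step 3: tau = 1.28758e-11 s = 12.8758 ps

12.8758


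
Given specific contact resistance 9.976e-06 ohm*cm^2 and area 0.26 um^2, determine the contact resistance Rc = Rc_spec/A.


Step 1: Convert area to cm^2: 0.26 um^2 = 2.6000e-09 cm^2
Step 2: Rc = Rc_spec / A = 9.976e-06 / 2.6000e-09
Step 3: Rc = 3.84e+03 ohms

3.84e+03


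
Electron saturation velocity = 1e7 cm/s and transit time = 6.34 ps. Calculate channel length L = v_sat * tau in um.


Step 1: tau in seconds = 6.34 ps * 1e-12 = 6.3400e-12 s
Step 2: L = v_sat * tau = 1e7 * 6.3400e-12 = 6.3400e-05 cm
Step 3: L in um = 6.3400e-05 * 1e4 = 0.634 um

0.634


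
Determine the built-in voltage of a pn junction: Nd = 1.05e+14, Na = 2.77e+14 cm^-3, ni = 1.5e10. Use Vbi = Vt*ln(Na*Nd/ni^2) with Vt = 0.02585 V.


Step 1: Compute Na*Nd/ni^2 = 2.77e+14 * 1.05e+14 / (1.5e10)^2 = 1.2927e+08
Step 2: ln(1.2927e+08) = 18.6774
Step 3: Vbi = 0.02585 * 18.6774 = 0.483 V

0.483


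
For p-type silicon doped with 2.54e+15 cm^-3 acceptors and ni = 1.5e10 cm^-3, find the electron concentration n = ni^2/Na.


Step 1: Majority hole concentration p ≈ Na = 2.54e+15 cm^-3
Step 2: n = ni^2 / Na = (1.5e10)^2 / 2.54e+15
Step 3: n = 8.86e+04 cm^-3

8.86e+04


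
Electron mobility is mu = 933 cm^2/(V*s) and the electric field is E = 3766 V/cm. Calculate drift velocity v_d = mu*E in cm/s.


Step 1: v_d = mu * E
Step 2: v_d = 933 * 3766 = 3513678
Step 3: v_d = 3.51e+06 cm/s

3.51e+06


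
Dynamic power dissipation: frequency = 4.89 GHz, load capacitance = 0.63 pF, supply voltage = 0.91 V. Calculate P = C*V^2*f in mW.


Step 1: V^2 = 0.91^2 = 0.8281 V^2
Step 2: P = C*V^2*f = 0.63e-12 F * 0.8281 * 4.89e9 Hz
Step 3: P = 2.55112767e-03 W
Step 4: P = 2.551 mW

2.551


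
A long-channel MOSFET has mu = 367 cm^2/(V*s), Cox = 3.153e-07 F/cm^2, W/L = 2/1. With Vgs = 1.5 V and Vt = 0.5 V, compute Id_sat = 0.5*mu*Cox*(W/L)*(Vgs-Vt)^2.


Step 1: Overdrive voltage Vov = Vgs - Vt = 1.5 - 0.5 = 1.0 V
Step 2: W/L = 2/1 = 2
Step 3: Id = 0.5 * 367 * 3.153e-07 * 2 * 1.0^2
Step 4: Id = 1.16e-04 A

1.16e-04


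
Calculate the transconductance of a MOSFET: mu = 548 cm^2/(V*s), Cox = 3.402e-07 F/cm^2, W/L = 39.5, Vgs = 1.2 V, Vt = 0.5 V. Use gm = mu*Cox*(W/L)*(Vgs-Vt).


Step 1: Vov = Vgs - Vt = 1.2 - 0.5 = 0.7 V
Step 2: gm = mu * Cox * (W/L) * Vov
Step 3: gm = 548 * 3.402e-07 * 39.5 * 0.7 = 5.15e-03 S

5.15e-03


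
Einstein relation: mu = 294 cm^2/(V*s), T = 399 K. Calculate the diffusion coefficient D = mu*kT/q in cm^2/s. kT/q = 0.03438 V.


Step 1: D = mu * (kT/q)
Step 2: D = 294 * 0.03438
Step 3: D = 10.11 cm^2/s

10.11


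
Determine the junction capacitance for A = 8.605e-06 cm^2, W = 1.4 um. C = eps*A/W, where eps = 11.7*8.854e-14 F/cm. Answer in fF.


Step 1: eps_Si = 11.7 * 8.854e-14 = 1.035918e-12 F/cm
Step 2: W in cm = 1.4 * 1e-4 = 1.40e-04 cm
Step 3: C = 1.035918e-12 * 8.605e-06 / 1.40e-04 = 6.367196e-14 F
Step 4: C = 63.67 fF

63.67


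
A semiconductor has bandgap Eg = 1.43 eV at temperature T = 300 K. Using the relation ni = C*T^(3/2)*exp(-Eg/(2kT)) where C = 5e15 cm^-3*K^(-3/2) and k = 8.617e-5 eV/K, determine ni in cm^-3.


Step 1: Compute kT = 8.617e-5 * 300 = 0.025851 eV
Step 2: Exponent = -Eg/(2kT) = -1.43/(2*0.025851) = -27.65850
Step 3: T^(3/2) = 300^1.5 = 5196.15
Step 4: ni = 5e15 * 5196.15 * exp(-27.65850) = 2.53e+07 cm^-3

2.53e+07


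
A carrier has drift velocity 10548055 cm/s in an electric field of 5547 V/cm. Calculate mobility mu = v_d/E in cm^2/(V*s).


Step 1: mu = v_d / E
Step 2: mu = 10548055 / 5547
Step 3: mu = 1901.58 cm^2/(V*s)

1901.58


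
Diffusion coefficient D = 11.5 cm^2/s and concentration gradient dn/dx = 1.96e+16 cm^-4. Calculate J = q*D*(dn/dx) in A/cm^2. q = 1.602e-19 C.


Step 1: J = q * D * (dn/dx)
Step 2: J = 1.602e-19 * 11.5 * 1.96e+16
Step 3: J = 3.61e-02 A/cm^2

3.61e-02


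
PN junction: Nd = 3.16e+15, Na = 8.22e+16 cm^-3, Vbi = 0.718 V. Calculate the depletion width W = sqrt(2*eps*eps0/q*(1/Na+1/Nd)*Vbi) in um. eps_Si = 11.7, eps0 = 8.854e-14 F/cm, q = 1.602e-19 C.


Step 1: 1/Na + 1/Nd = 1/8.22e+16 + 1/3.16e+15 = 3.28621e-16
Step 2: 2*eps*eps0/q = 2*11.7*8.854e-14/1.602e-19 = 1.293281e+07
Step 3: W^2 = 1.293281e+07 * 3.28621e-16 * 0.718 = 3.05149e-09
Step 4: W = sqrt(3.05149e-09) = 5.524e-05 cm = 0.5524 um

0.5524


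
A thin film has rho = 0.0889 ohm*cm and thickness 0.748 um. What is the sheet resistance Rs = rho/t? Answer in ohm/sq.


Step 1: Convert thickness to cm: t = 0.748 um = 7.4800e-05 cm
Step 2: Rs = rho / t = 0.0889 / 7.4800e-05
Step 3: Rs = 1188.5 ohm/sq

1188.5


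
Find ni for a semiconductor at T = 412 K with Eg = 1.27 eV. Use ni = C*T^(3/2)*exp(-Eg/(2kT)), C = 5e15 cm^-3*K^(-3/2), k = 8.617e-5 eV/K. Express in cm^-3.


Step 1: Compute kT = 8.617e-5 * 412 = 0.03550204 eV
Step 2: Exponent = -Eg/(2kT) = -1.27/(2*0.03550204) = -17.88630
Step 3: T^(3/2) = 412^1.5 = 8362.69
Step 4: ni = 5e15 * 8362.69 * exp(-17.88630) = 7.14e+11 cm^-3

7.14e+11


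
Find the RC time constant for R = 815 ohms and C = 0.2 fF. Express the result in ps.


Step 1: tau = R * C
Step 2: tau = 815 * 0.2 fF = 815 * 2.0e-16 F
Step 3: tau = 1.63e-13 s = 0.163 ps

0.163


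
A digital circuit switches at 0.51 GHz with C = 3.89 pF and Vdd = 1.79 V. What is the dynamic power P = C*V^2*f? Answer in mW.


Step 1: V^2 = 1.79^2 = 3.2041 V^2
Step 2: P = C*V^2*f = 3.89e-12 F * 3.2041 * 0.51e9 Hz
Step 3: P = 6.35661399e-03 W
Step 4: P = 6.357 mW

6.357


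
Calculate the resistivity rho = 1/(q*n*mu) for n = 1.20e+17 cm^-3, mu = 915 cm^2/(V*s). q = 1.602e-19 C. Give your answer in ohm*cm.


Step 1: sigma = q * n * mu = 1.602e-19 * 1.20e+17 * 915 = 1.75900e+01 S/cm
Step 2: rho = 1 / sigma = 1 / 1.75900e+01 = 0.05685 ohm*cm

0.05685


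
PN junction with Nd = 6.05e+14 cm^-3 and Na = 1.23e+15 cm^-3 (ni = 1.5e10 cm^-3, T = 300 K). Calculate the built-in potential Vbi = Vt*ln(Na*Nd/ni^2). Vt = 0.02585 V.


Step 1: Compute Na*Nd/ni^2 = 1.23e+15 * 6.05e+14 / (1.5e10)^2 = 3.3073e+09
Step 2: ln(3.3073e+09) = 21.9194
Step 3: Vbi = 0.02585 * 21.9194 = 0.567 V

0.567


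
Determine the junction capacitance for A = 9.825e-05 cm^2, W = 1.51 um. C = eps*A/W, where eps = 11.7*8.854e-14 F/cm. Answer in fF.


Step 1: eps_Si = 11.7 * 8.854e-14 = 1.035918e-12 F/cm
Step 2: W in cm = 1.51 * 1e-4 = 1.51e-04 cm
Step 3: C = 1.035918e-12 * 9.825e-05 / 1.51e-04 = 6.740327e-13 F
Step 4: C = 674.03 fF

674.03


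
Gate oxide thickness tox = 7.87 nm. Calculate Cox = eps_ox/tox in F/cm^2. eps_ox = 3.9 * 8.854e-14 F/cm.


Step 1: eps_ox = 3.9 * 8.854e-14 = 3.45306e-13 F/cm
Step 2: tox in cm = 7.87 nm * 1e-7 = 7.8700e-07 cm
Step 3: Cox = 3.45306e-13 / 7.8700e-07 = 4.39e-07 F/cm^2

4.39e-07


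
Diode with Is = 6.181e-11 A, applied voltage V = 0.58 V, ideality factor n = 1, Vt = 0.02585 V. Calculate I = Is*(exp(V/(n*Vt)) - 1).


Step 1: V/(n*Vt) = 0.58/(1*0.02585) = 22.4371
Step 2: exp(22.4371) = 5.5502e+09
Step 3: I = 6.181e-11 * (5.5502e+09 - 1) = 3.43e-01 A

3.43e-01


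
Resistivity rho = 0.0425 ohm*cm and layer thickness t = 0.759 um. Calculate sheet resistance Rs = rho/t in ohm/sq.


Step 1: Convert thickness to cm: t = 0.759 um = 7.5900e-05 cm
Step 2: Rs = rho / t = 0.0425 / 7.5900e-05
Step 3: Rs = 559.9 ohm/sq

559.9


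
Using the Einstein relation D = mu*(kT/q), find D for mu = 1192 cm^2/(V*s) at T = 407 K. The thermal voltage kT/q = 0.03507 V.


Step 1: D = mu * (kT/q)
Step 2: D = 1192 * 0.03507
Step 3: D = 41.8 cm^2/s

41.8


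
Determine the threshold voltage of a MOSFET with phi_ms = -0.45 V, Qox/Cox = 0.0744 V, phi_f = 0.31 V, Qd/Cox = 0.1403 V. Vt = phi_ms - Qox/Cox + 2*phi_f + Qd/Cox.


Step 1: Vt = phi_ms - Qox/Cox + 2*phi_f + Qd/Cox
Step 2: Vt = -0.45 - 0.0744 + 2*0.31 + 0.1403
Step 3: Vt = -0.45 - 0.0744 + 0.62 + 0.1403
Step 4: Vt = 0.2359 V

0.2359


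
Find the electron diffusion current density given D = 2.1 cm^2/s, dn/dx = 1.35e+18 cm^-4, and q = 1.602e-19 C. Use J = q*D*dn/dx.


Step 1: J = q * D * (dn/dx)
Step 2: J = 1.602e-19 * 2.1 * 1.35e+18
Step 3: J = 4.54e-01 A/cm^2

4.54e-01


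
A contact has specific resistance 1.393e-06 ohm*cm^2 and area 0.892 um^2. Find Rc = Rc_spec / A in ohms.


Step 1: Convert area to cm^2: 0.892 um^2 = 8.9200e-09 cm^2
Step 2: Rc = Rc_spec / A = 1.393e-06 / 8.9200e-09
Step 3: Rc = 1.56e+02 ohms

1.56e+02


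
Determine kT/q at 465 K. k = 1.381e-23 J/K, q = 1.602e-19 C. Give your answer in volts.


Step 1: kT = 1.381e-23 * 465 = 6.42165e-21 J
Step 2: Vt = kT/q = 6.42165e-21 / 1.602e-19
Step 3: Vt = 0.04009 V

0.04009


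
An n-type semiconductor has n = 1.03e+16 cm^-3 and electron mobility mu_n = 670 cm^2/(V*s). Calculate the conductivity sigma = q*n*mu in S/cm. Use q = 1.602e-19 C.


Step 1: sigma = q * n * mu
Step 2: sigma = 1.602e-19 * 1.03e+16 * 670
Step 3: sigma = 1.106e+00 S/cm

1.106e+00


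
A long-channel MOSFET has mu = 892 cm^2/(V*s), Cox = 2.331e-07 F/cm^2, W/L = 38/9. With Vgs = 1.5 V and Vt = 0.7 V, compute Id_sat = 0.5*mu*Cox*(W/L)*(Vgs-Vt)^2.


Step 1: Overdrive voltage Vov = Vgs - Vt = 1.5 - 0.7 = 0.8 V
Step 2: W/L = 38/9 = 4.22222
Step 3: Id = 0.5 * 892 * 2.331e-07 * 4.22222 * 0.8^2
Step 4: Id = 2.81e-04 A

2.81e-04


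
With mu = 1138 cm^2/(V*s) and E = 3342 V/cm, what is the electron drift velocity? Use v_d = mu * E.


Step 1: v_d = mu * E
Step 2: v_d = 1138 * 3342 = 3803196
Step 3: v_d = 3.80e+06 cm/s

3.80e+06


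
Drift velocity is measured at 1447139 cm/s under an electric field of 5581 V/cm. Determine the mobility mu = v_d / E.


Step 1: mu = v_d / E
Step 2: mu = 1447139 / 5581
Step 3: mu = 259.3 cm^2/(V*s)

259.3


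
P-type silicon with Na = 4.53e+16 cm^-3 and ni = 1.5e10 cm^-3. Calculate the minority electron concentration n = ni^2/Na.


Step 1: Majority hole concentration p ≈ Na = 4.53e+16 cm^-3
Step 2: n = ni^2 / Na = (1.5e10)^2 / 4.53e+16
Step 3: n = 4.97e+03 cm^-3

4.97e+03


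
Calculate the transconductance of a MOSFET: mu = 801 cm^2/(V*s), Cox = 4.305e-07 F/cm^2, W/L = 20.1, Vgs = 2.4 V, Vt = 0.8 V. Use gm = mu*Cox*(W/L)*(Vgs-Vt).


Step 1: Vov = Vgs - Vt = 2.4 - 0.8 = 1.6 V
Step 2: gm = mu * Cox * (W/L) * Vov
Step 3: gm = 801 * 4.305e-07 * 20.1 * 1.6 = 1.11e-02 S

1.11e-02


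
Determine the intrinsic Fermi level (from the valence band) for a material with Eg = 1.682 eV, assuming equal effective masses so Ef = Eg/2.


Step 1: For an intrinsic semiconductor, the Fermi level sits at midgap.
Step 2: Ef = Eg / 2 = 1.682 / 2 = 0.841 eV

0.841


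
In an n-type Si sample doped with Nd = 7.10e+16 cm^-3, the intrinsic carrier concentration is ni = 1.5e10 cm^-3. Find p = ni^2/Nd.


Step 1: Since Nd >> ni, n ≈ Nd = 7.10e+16 cm^-3
Step 2: p = ni^2 / n = (1.5e10)^2 / 7.10e+16
Step 3: p = 2.25e20 / 7.10e+16 = 3.17e+03 cm^-3

3.17e+03


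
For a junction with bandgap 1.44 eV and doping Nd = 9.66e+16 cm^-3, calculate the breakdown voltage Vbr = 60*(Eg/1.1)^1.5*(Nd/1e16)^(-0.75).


Step 1: Eg/1.1 = 1.44/1.1 = 1.309091
Step 2: (Eg/1.1)^1.5 = 1.309091^1.5 = 1.497803
Step 3: (Nd/1e16)^(-0.75) = (9.66)^(-0.75) = 0.182502
Step 4: Vbr = 60 * 1.497803 * 0.182502 = 16.4 V

16.4


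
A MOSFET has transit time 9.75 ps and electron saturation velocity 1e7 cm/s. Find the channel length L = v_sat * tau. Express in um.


Step 1: tau in seconds = 9.75 ps * 1e-12 = 9.7500e-12 s
Step 2: L = v_sat * tau = 1e7 * 9.7500e-12 = 9.7500e-05 cm
Step 3: L in um = 9.7500e-05 * 1e4 = 0.975 um

0.975


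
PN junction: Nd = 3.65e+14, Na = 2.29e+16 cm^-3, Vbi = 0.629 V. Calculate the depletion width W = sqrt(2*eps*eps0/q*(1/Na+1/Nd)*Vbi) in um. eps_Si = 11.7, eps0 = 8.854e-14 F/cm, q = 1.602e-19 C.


Step 1: 1/Na + 1/Nd = 1/2.29e+16 + 1/3.65e+14 = 2.78339e-15
Step 2: 2*eps*eps0/q = 2*11.7*8.854e-14/1.602e-19 = 1.293281e+07
Step 3: W^2 = 1.293281e+07 * 2.78339e-15 * 0.629 = 2.26421e-08
Step 4: W = sqrt(2.26421e-08) = 1.505e-04 cm = 1.505 um

1.505


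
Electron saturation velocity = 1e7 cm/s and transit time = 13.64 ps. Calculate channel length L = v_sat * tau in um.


Step 1: tau in seconds = 13.64 ps * 1e-12 = 1.3640e-11 s
Step 2: L = v_sat * tau = 1e7 * 1.3640e-11 = 1.3640e-04 cm
Step 3: L in um = 1.3640e-04 * 1e4 = 1.364 um

1.364


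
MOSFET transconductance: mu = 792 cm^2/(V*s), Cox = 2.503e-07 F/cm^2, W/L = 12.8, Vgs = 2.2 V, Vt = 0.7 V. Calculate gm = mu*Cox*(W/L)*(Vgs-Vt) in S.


Step 1: Vov = Vgs - Vt = 2.2 - 0.7 = 1.5 V
Step 2: gm = mu * Cox * (W/L) * Vov
Step 3: gm = 792 * 2.503e-07 * 12.8 * 1.5 = 3.81e-03 S

3.81e-03


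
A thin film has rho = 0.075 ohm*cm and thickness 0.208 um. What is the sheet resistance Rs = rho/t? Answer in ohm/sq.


Step 1: Convert thickness to cm: t = 0.208 um = 2.0800e-05 cm
Step 2: Rs = rho / t = 0.075 / 2.0800e-05
Step 3: Rs = 3605.8 ohm/sq

3605.8


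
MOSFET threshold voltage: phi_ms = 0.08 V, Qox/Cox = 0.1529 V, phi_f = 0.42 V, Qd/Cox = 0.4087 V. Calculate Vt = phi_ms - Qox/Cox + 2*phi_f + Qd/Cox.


Step 1: Vt = phi_ms - Qox/Cox + 2*phi_f + Qd/Cox
Step 2: Vt = 0.08 - 0.1529 + 2*0.42 + 0.4087
Step 3: Vt = 0.08 - 0.1529 + 0.84 + 0.4087
Step 4: Vt = 1.1758 V

1.1758


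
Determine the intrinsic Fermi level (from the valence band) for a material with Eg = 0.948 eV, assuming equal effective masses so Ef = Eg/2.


Step 1: For an intrinsic semiconductor, the Fermi level sits at midgap.
Step 2: Ef = Eg / 2 = 0.948 / 2 = 0.474 eV

0.474


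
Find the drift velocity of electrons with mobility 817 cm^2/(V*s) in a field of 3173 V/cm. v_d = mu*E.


Step 1: v_d = mu * E
Step 2: v_d = 817 * 3173 = 2592341
Step 3: v_d = 2.59e+06 cm/s

2.59e+06


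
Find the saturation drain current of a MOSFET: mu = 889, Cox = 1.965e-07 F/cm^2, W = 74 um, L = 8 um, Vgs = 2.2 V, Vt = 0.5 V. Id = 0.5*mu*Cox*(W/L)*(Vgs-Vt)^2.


Step 1: Overdrive voltage Vov = Vgs - Vt = 2.2 - 0.5 = 1.7 V
Step 2: W/L = 74/8 = 9.25
Step 3: Id = 0.5 * 889 * 1.965e-07 * 9.25 * 1.7^2
Step 4: Id = 2.33e-03 A

2.33e-03


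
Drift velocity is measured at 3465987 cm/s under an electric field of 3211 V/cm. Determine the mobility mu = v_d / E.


Step 1: mu = v_d / E
Step 2: mu = 3465987 / 3211
Step 3: mu = 1079.41 cm^2/(V*s)

1079.41


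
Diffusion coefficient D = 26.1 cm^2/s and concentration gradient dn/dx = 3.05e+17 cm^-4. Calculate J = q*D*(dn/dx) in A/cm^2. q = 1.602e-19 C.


Step 1: J = q * D * (dn/dx)
Step 2: J = 1.602e-19 * 26.1 * 3.05e+17
Step 3: J = 1.28e+00 A/cm^2

1.28e+00


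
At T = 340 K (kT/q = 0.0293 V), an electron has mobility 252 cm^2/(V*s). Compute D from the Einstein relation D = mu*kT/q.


Step 1: D = mu * (kT/q)
Step 2: D = 252 * 0.0293
Step 3: D = 7.38 cm^2/s

7.38


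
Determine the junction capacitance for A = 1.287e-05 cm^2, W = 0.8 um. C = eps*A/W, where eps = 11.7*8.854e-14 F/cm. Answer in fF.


Step 1: eps_Si = 11.7 * 8.854e-14 = 1.035918e-12 F/cm
Step 2: W in cm = 0.8 * 1e-4 = 8.00e-05 cm
Step 3: C = 1.035918e-12 * 1.287e-05 / 8.00e-05 = 1.666533e-13 F
Step 4: C = 166.65 fF

166.65


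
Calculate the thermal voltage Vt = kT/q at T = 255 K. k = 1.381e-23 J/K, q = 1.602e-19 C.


Step 1: kT = 1.381e-23 * 255 = 3.52155e-21 J
Step 2: Vt = kT/q = 3.52155e-21 / 1.602e-19
Step 3: Vt = 0.02198 V

0.02198


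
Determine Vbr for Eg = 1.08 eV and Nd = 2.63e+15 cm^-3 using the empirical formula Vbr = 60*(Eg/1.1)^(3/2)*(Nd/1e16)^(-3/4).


Step 1: Eg/1.1 = 1.08/1.1 = 0.981818
Step 2: (Eg/1.1)^1.5 = 0.981818^1.5 = 0.972851
Step 3: (Nd/1e16)^(-0.75) = (0.263)^(-0.75) = 2.722909
Step 4: Vbr = 60 * 0.972851 * 2.722909 = 158.9 V

158.9


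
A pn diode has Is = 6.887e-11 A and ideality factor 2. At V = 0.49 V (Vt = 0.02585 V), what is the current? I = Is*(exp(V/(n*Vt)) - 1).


Step 1: V/(n*Vt) = 0.49/(2*0.02585) = 9.4778
Step 2: exp(9.4778) = 1.3066e+04
Step 3: I = 6.887e-11 * (1.3066e+04 - 1) = 9.00e-07 A

9.00e-07


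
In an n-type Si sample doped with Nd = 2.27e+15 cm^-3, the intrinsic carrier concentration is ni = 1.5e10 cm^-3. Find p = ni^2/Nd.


Step 1: Since Nd >> ni, n ≈ Nd = 2.27e+15 cm^-3
Step 2: p = ni^2 / n = (1.5e10)^2 / 2.27e+15
Step 3: p = 2.25e20 / 2.27e+15 = 9.91e+04 cm^-3

9.91e+04


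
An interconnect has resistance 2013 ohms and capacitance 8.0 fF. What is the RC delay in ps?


Step 1: tau = R * C
Step 2: tau = 2013 * 8.0 fF = 2013 * 8.0e-15 F
Step 3: tau = 1.6104e-11 s = 16.104 ps

16.104


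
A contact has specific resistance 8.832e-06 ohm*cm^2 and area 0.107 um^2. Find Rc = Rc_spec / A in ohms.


Step 1: Convert area to cm^2: 0.107 um^2 = 1.0700e-09 cm^2
Step 2: Rc = Rc_spec / A = 8.832e-06 / 1.0700e-09
Step 3: Rc = 8.25e+03 ohms

8.25e+03


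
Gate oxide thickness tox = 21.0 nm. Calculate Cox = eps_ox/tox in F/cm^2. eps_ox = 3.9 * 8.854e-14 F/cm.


Step 1: eps_ox = 3.9 * 8.854e-14 = 3.45306e-13 F/cm
Step 2: tox in cm = 21.0 nm * 1e-7 = 2.1000e-06 cm
Step 3: Cox = 3.45306e-13 / 2.1000e-06 = 1.64e-07 F/cm^2

1.64e-07


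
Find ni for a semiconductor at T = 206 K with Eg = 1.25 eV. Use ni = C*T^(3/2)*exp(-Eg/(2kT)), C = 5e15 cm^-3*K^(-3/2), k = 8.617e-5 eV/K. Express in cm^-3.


Step 1: Compute kT = 8.617e-5 * 206 = 0.01775102 eV
Step 2: Exponent = -Eg/(2kT) = -1.25/(2*0.01775102) = -35.20924
Step 3: T^(3/2) = 206^1.5 = 2956.66
Step 4: ni = 5e15 * 2956.66 * exp(-35.20924) = 7.56e+03 cm^-3

7.56e+03


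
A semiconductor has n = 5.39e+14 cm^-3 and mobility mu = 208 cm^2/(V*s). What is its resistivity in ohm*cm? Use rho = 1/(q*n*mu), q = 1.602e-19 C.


Step 1: sigma = q * n * mu = 1.602e-19 * 5.39e+14 * 208 = 1.79603e-02 S/cm
Step 2: rho = 1 / sigma = 1 / 1.79603e-02 = 55.68 ohm*cm

55.68


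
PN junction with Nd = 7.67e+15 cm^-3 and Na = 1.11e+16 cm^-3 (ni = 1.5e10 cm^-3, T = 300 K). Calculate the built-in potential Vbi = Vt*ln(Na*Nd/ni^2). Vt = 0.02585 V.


Step 1: Compute Na*Nd/ni^2 = 1.11e+16 * 7.67e+15 / (1.5e10)^2 = 3.7839e+11
Step 2: ln(3.7839e+11) = 26.6592
Step 3: Vbi = 0.02585 * 26.6592 = 0.689 V

0.689


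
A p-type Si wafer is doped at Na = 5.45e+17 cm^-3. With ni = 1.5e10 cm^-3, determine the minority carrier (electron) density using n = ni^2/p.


Step 1: Majority hole concentration p ≈ Na = 5.45e+17 cm^-3
Step 2: n = ni^2 / Na = (1.5e10)^2 / 5.45e+17
Step 3: n = 4.13e+02 cm^-3

4.13e+02


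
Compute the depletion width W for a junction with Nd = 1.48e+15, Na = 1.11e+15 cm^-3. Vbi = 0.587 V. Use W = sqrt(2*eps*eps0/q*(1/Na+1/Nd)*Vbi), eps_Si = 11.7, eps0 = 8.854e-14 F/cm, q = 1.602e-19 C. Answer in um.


Step 1: 1/Na + 1/Nd = 1/1.11e+15 + 1/1.48e+15 = 1.57658e-15
Step 2: 2*eps*eps0/q = 2*11.7*8.854e-14/1.602e-19 = 1.293281e+07
Step 3: W^2 = 1.293281e+07 * 1.57658e-15 * 0.587 = 1.19687e-08
Step 4: W = sqrt(1.19687e-08) = 1.094e-04 cm = 1.094 um

1.094


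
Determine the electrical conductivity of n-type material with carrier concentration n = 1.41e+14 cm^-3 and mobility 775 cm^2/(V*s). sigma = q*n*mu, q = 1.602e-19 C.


Step 1: sigma = q * n * mu
Step 2: sigma = 1.602e-19 * 1.41e+14 * 775
Step 3: sigma = 1.751e-02 S/cm

1.751e-02


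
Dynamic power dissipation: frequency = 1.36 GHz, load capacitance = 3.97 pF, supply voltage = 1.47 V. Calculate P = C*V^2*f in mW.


Step 1: V^2 = 1.47^2 = 2.1609 V^2
Step 2: P = C*V^2*f = 3.97e-12 F * 2.1609 * 1.36e9 Hz
Step 3: P = 1.166713128e-02 W
Step 4: P = 11.667 mW

11.667


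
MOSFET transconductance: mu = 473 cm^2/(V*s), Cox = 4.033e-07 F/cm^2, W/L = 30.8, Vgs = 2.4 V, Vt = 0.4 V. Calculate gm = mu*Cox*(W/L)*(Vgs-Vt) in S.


Step 1: Vov = Vgs - Vt = 2.4 - 0.4 = 2.0 V
Step 2: gm = mu * Cox * (W/L) * Vov
Step 3: gm = 473 * 4.033e-07 * 30.8 * 2.0 = 1.18e-02 S

1.18e-02


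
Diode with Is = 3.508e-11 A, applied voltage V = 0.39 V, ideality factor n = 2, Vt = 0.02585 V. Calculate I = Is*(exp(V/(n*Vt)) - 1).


Step 1: V/(n*Vt) = 0.39/(2*0.02585) = 7.5435
Step 2: exp(7.5435) = 1.8884e+03
Step 3: I = 3.508e-11 * (1.8884e+03 - 1) = 6.62e-08 A

6.62e-08


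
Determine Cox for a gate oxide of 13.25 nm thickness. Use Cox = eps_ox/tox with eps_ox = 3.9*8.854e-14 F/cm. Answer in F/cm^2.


Step 1: eps_ox = 3.9 * 8.854e-14 = 3.45306e-13 F/cm
Step 2: tox in cm = 13.25 nm * 1e-7 = 1.3250e-06 cm
Step 3: Cox = 3.45306e-13 / 1.3250e-06 = 2.61e-07 F/cm^2

2.61e-07


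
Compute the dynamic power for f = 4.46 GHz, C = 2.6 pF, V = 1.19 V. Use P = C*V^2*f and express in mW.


Step 1: V^2 = 1.19^2 = 1.4161 V^2
Step 2: P = C*V^2*f = 2.6e-12 F * 1.4161 * 4.46e9 Hz
Step 3: P = 1.64210956e-02 W
Step 4: P = 16.421 mW

16.421


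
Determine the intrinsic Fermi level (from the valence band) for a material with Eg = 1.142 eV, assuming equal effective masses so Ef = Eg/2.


Step 1: For an intrinsic semiconductor, the Fermi level sits at midgap.
Step 2: Ef = Eg / 2 = 1.142 / 2 = 0.571 eV

0.571


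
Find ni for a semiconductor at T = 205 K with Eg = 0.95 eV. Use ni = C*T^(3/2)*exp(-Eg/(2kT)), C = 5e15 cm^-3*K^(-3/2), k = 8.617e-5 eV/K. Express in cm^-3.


Step 1: Compute kT = 8.617e-5 * 205 = 0.01766485 eV
Step 2: Exponent = -Eg/(2kT) = -0.95/(2*0.01766485) = -26.88956
Step 3: T^(3/2) = 205^1.5 = 2935.15
Step 4: ni = 5e15 * 2935.15 * exp(-26.88956) = 3.08e+07 cm^-3

3.08e+07


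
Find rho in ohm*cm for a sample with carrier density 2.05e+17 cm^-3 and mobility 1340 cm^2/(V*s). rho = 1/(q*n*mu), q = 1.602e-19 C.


Step 1: sigma = q * n * mu = 1.602e-19 * 2.05e+17 * 1340 = 4.40069e+01 S/cm
Step 2: rho = 1 / sigma = 1 / 4.40069e+01 = 0.02272 ohm*cm

0.02272


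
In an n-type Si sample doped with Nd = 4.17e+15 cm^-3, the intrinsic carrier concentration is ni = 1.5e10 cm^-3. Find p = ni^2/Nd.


Step 1: Since Nd >> ni, n ≈ Nd = 4.17e+15 cm^-3
Step 2: p = ni^2 / n = (1.5e10)^2 / 4.17e+15
Step 3: p = 2.25e20 / 4.17e+15 = 5.40e+04 cm^-3

5.40e+04


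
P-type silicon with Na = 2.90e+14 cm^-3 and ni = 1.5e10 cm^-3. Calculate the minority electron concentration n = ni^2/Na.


Step 1: Majority hole concentration p ≈ Na = 2.90e+14 cm^-3
Step 2: n = ni^2 / Na = (1.5e10)^2 / 2.90e+14
Step 3: n = 7.76e+05 cm^-3

7.76e+05


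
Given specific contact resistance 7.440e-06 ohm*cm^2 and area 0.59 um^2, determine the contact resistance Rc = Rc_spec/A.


Step 1: Convert area to cm^2: 0.59 um^2 = 5.9000e-09 cm^2
Step 2: Rc = Rc_spec / A = 7.440e-06 / 5.9000e-09
Step 3: Rc = 1.26e+03 ohms

1.26e+03


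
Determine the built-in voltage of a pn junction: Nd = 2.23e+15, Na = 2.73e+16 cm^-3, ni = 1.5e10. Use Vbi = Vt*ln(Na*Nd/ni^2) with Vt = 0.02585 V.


Step 1: Compute Na*Nd/ni^2 = 2.73e+16 * 2.23e+15 / (1.5e10)^2 = 2.7057e+11
Step 2: ln(2.7057e+11) = 26.3238
Step 3: Vbi = 0.02585 * 26.3238 = 0.68 V

0.68


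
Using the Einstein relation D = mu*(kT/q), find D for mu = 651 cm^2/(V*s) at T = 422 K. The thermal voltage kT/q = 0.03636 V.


Step 1: D = mu * (kT/q)
Step 2: D = 651 * 0.03636
Step 3: D = 23.67 cm^2/s

23.67


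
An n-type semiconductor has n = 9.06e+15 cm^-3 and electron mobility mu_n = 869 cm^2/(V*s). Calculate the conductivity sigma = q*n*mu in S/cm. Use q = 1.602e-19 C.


Step 1: sigma = q * n * mu
Step 2: sigma = 1.602e-19 * 9.06e+15 * 869
Step 3: sigma = 1.261e+00 S/cm

1.261e+00


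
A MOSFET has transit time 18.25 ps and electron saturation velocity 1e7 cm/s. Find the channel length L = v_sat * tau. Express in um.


Step 1: tau in seconds = 18.25 ps * 1e-12 = 1.8250e-11 s
Step 2: L = v_sat * tau = 1e7 * 1.8250e-11 = 1.8250e-04 cm
Step 3: L in um = 1.8250e-04 * 1e4 = 1.825 um

1.825


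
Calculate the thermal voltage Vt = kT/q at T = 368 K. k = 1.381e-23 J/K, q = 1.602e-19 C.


Step 1: kT = 1.381e-23 * 368 = 5.08208e-21 J
Step 2: Vt = kT/q = 5.08208e-21 / 1.602e-19
Step 3: Vt = 0.03172 V

0.03172


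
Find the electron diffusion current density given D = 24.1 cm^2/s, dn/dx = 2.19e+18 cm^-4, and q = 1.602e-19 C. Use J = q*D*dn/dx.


Step 1: J = q * D * (dn/dx)
Step 2: J = 1.602e-19 * 24.1 * 2.19e+18
Step 3: J = 8.46e+00 A/cm^2

8.46e+00


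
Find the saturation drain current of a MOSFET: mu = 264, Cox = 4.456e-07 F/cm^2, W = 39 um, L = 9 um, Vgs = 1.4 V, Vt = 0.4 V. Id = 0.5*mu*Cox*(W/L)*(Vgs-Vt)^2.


Step 1: Overdrive voltage Vov = Vgs - Vt = 1.4 - 0.4 = 1.0 V
Step 2: W/L = 39/9 = 4.33333
Step 3: Id = 0.5 * 264 * 4.456e-07 * 4.33333 * 1.0^2
Step 4: Id = 2.55e-04 A

2.55e-04


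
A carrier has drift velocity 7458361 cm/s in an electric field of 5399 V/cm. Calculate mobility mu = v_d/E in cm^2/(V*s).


Step 1: mu = v_d / E
Step 2: mu = 7458361 / 5399
Step 3: mu = 1381.43 cm^2/(V*s)

1381.43


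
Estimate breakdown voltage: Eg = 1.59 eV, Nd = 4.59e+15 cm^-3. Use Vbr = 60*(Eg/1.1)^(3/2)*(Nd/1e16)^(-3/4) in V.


Step 1: Eg/1.1 = 1.59/1.1 = 1.445455
Step 2: (Eg/1.1)^1.5 = 1.445455^1.5 = 1.737828
Step 3: (Nd/1e16)^(-0.75) = (0.459)^(-0.75) = 1.793249
Step 4: Vbr = 60 * 1.737828 * 1.793249 = 187.0 V

187.0


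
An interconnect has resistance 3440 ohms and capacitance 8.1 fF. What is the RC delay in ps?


Step 1: tau = R * C
Step 2: tau = 3440 * 8.1 fF = 3440 * 8.1e-15 F
Step 3: tau = 2.7864e-11 s = 27.864 ps

27.864


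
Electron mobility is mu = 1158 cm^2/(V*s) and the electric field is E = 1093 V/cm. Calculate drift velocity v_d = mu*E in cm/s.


Step 1: v_d = mu * E
Step 2: v_d = 1158 * 1093 = 1265694
Step 3: v_d = 1.27e+06 cm/s

1.27e+06


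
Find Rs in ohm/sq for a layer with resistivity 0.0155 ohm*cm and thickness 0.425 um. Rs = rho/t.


Step 1: Convert thickness to cm: t = 0.425 um = 4.2500e-05 cm
Step 2: Rs = rho / t = 0.0155 / 4.2500e-05
Step 3: Rs = 364.7 ohm/sq

364.7


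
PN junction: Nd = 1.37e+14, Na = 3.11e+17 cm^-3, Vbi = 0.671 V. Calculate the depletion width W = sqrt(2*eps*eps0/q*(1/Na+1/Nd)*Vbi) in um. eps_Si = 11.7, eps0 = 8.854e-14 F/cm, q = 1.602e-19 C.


Step 1: 1/Na + 1/Nd = 1/3.11e+17 + 1/1.37e+14 = 7.30249e-15
Step 2: 2*eps*eps0/q = 2*11.7*8.854e-14/1.602e-19 = 1.293281e+07
Step 3: W^2 = 1.293281e+07 * 7.30249e-15 * 0.671 = 6.33704e-08
Step 4: W = sqrt(6.33704e-08) = 2.517e-04 cm = 2.517 um

2.517


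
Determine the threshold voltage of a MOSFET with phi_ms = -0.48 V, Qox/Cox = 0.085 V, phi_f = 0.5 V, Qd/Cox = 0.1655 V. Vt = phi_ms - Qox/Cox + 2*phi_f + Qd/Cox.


Step 1: Vt = phi_ms - Qox/Cox + 2*phi_f + Qd/Cox
Step 2: Vt = -0.48 - 0.085 + 2*0.5 + 0.1655
Step 3: Vt = -0.48 - 0.085 + 1.0 + 0.1655
Step 4: Vt = 0.6005 V

0.6005


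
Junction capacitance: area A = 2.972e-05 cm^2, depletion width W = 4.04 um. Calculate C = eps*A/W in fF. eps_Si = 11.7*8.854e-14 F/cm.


Step 1: eps_Si = 11.7 * 8.854e-14 = 1.035918e-12 F/cm
Step 2: W in cm = 4.04 * 1e-4 = 4.04e-04 cm
Step 3: C = 1.035918e-12 * 2.972e-05 / 4.04e-04 = 7.620664e-14 F
Step 4: C = 76.21 fF

76.21


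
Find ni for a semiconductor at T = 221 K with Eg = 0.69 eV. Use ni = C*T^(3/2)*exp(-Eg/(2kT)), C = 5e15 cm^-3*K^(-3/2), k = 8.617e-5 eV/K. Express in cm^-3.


Step 1: Compute kT = 8.617e-5 * 221 = 0.01904357 eV
Step 2: Exponent = -Eg/(2kT) = -0.69/(2*0.01904357) = -18.11635
Step 3: T^(3/2) = 221^1.5 = 3285.40
Step 4: ni = 5e15 * 3285.40 * exp(-18.11635) = 2.23e+11 cm^-3

2.23e+11


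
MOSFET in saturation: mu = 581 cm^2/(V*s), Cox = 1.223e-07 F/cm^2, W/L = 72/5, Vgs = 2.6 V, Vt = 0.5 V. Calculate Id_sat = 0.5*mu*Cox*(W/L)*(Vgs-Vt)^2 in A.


Step 1: Overdrive voltage Vov = Vgs - Vt = 2.6 - 0.5 = 2.1 V
Step 2: W/L = 72/5 = 14.4
Step 3: Id = 0.5 * 581 * 1.223e-07 * 14.4 * 2.1^2
Step 4: Id = 2.26e-03 A

2.26e-03


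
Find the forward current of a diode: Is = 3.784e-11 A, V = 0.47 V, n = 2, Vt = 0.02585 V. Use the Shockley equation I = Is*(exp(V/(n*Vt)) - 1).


Step 1: V/(n*Vt) = 0.47/(2*0.02585) = 9.0909
Step 2: exp(9.0909) = 8.8742e+03
Step 3: I = 3.784e-11 * (8.8742e+03 - 1) = 3.36e-07 A

3.36e-07


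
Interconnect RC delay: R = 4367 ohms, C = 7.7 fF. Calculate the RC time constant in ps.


Step 1: tau = R * C
Step 2: tau = 4367 * 7.7 fF = 4367 * 7.7e-15 F
Step 3: tau = 3.36259e-11 s = 33.6259 ps

33.6259


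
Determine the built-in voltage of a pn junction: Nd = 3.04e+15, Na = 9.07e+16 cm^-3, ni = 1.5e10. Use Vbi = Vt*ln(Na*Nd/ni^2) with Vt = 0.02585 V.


Step 1: Compute Na*Nd/ni^2 = 9.07e+16 * 3.04e+15 / (1.5e10)^2 = 1.2255e+12
Step 2: ln(1.2255e+12) = 27.8344
Step 3: Vbi = 0.02585 * 27.8344 = 0.72 V

0.72


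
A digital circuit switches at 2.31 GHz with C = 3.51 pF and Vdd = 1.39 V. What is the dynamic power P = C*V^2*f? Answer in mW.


Step 1: V^2 = 1.39^2 = 1.9321 V^2
Step 2: P = C*V^2*f = 3.51e-12 F * 1.9321 * 2.31e9 Hz
Step 3: P = 1.566566001e-02 W
Step 4: P = 15.666 mW

15.666


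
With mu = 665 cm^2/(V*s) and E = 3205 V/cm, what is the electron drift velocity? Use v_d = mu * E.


Step 1: v_d = mu * E
Step 2: v_d = 665 * 3205 = 2131325
Step 3: v_d = 2.13e+06 cm/s

2.13e+06


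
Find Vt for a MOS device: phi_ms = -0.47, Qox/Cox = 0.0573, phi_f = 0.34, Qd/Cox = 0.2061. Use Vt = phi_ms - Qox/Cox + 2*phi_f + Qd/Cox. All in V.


Step 1: Vt = phi_ms - Qox/Cox + 2*phi_f + Qd/Cox
Step 2: Vt = -0.47 - 0.0573 + 2*0.34 + 0.2061
Step 3: Vt = -0.47 - 0.0573 + 0.68 + 0.2061
Step 4: Vt = 0.3588 V

0.3588


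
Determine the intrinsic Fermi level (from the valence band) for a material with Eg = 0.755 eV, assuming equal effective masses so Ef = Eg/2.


Step 1: For an intrinsic semiconductor, the Fermi level sits at midgap.
Step 2: Ef = Eg / 2 = 0.755 / 2 = 0.3775 eV

0.3775


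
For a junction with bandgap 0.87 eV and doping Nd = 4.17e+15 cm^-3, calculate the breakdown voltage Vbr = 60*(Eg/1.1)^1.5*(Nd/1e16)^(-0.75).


Step 1: Eg/1.1 = 0.87/1.1 = 0.790909
Step 2: (Eg/1.1)^1.5 = 0.790909^1.5 = 0.703380
Step 3: (Nd/1e16)^(-0.75) = (0.417)^(-0.75) = 1.927072
Step 4: Vbr = 60 * 0.703380 * 1.927072 = 81.3 V

81.3


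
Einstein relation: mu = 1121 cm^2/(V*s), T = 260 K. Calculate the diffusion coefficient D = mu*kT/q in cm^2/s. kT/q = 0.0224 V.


Step 1: D = mu * (kT/q)
Step 2: D = 1121 * 0.0224
Step 3: D = 25.11 cm^2/s

25.11


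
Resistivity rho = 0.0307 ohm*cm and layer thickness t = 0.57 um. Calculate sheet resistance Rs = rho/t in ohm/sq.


Step 1: Convert thickness to cm: t = 0.57 um = 5.7000e-05 cm
Step 2: Rs = rho / t = 0.0307 / 5.7000e-05
Step 3: Rs = 538.6 ohm/sq

538.6


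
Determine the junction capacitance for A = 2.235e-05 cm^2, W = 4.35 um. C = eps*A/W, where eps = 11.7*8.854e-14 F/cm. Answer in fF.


Step 1: eps_Si = 11.7 * 8.854e-14 = 1.035918e-12 F/cm
Step 2: W in cm = 4.35 * 1e-4 = 4.35e-04 cm
Step 3: C = 1.035918e-12 * 2.235e-05 / 4.35e-04 = 5.322475e-14 F
Step 4: C = 53.22 fF

53.22


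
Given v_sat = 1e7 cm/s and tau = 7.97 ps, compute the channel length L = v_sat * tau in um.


Step 1: tau in seconds = 7.97 ps * 1e-12 = 7.9700e-12 s
Step 2: L = v_sat * tau = 1e7 * 7.9700e-12 = 7.9700e-05 cm
Step 3: L in um = 7.9700e-05 * 1e4 = 0.797 um

0.797


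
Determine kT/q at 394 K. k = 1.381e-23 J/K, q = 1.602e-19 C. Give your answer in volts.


Step 1: kT = 1.381e-23 * 394 = 5.44114e-21 J
Step 2: Vt = kT/q = 5.44114e-21 / 1.602e-19
Step 3: Vt = 0.03396 V

0.03396
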